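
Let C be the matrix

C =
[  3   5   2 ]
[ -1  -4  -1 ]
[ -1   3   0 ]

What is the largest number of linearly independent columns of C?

Row reduce to echelon form.
R2 ← R2 + (1/3)·R1: [0, -7/3, -1/3]
R3 ← R3 + (1/3)·R1: [0, 14/3, 2/3]
R3 ← R3 + (2)·R2: [0, 0, 0]
Echelon form has 2 nonzero rows, so rank(C) = 2.
The rank gives the maximum number of linearly independent columns: 2.

2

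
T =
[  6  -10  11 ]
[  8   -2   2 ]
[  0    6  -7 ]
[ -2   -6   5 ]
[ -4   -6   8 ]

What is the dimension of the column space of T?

3

Row reduce to echelon form.
R2 ← R2 − (4/3)·R1: [0, 34/3, -38/3]
R4 ← R4 + (1/3)·R1: [0, -28/3, 26/3]
R5 ← R5 + (2/3)·R1: [0, -38/3, 46/3]
R3 ← R3 − (9/17)·R2: [0, 0, -5/17]
R4 ← R4 + (14/17)·R2: [0, 0, -30/17]
R5 ← R5 + (19/17)·R2: [0, 0, 20/17]
R4 ← R4 − (6)·R3: [0, 0, 0]
R5 ← R5 + (4)·R3: [0, 0, 0]
Echelon form has 3 nonzero rows, so rank(T) = 3.
The column space has dimension equal to the rank: 3.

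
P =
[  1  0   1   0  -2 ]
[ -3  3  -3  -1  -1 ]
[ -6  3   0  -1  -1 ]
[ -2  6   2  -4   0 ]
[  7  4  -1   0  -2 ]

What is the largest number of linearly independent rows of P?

Row reduce to echelon form.
R2 ← R2 + (3)·R1: [0, 3, 0, -1, -7]
R3 ← R3 + (6)·R1: [0, 3, 6, -1, -13]
R4 ← R4 + (2)·R1: [0, 6, 4, -4, -4]
R5 ← R5 − (7)·R1: [0, 4, -8, 0, 12]
R3 ← R3 − R2: [0, 0, 6, 0, -6]
R4 ← R4 − (2)·R2: [0, 0, 4, -2, 10]
R5 ← R5 − (4/3)·R2: [0, 0, -8, 4/3, 64/3]
R4 ← R4 − (2/3)·R3: [0, 0, 0, -2, 14]
R5 ← R5 + (4/3)·R3: [0, 0, 0, 4/3, 40/3]
R5 ← R5 + (2/3)·R4: [0, 0, 0, 0, 68/3]
Echelon form has 5 nonzero rows, so rank(P) = 5.
The rank gives the maximum number of linearly independent rows: 5.

5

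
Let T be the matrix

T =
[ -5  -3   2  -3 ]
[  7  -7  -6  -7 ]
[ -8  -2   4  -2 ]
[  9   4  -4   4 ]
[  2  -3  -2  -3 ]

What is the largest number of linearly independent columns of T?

2

Row reduce to echelon form.
R2 ← R2 + (7/5)·R1: [0, -56/5, -16/5, -56/5]
R3 ← R3 − (8/5)·R1: [0, 14/5, 4/5, 14/5]
R4 ← R4 + (9/5)·R1: [0, -7/5, -2/5, -7/5]
R5 ← R5 + (2/5)·R1: [0, -21/5, -6/5, -21/5]
R3 ← R3 + (1/4)·R2: [0, 0, 0, 0]
R4 ← R4 − (1/8)·R2: [0, 0, 0, 0]
R5 ← R5 − (3/8)·R2: [0, 0, 0, 0]
Echelon form has 2 nonzero rows, so rank(T) = 2.
The rank gives the maximum number of linearly independent columns: 2.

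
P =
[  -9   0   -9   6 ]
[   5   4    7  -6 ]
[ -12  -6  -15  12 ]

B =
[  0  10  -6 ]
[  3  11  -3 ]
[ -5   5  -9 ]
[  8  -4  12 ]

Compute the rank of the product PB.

2

First compute PB:
[[ 93, -159, 207],
 [-71, 153, -177],
 [153, -309, 369]]
Now row reduce the product.
R2 ← R2 + (71/93)·R1: [0, 980/31, -588/31]
R3 ← R3 − (51/31)·R1: [0, -1470/31, 882/31]
R3 ← R3 + (3/2)·R2: [0, 0, 0]
2 nonzero rows, so rank(PB) = 2.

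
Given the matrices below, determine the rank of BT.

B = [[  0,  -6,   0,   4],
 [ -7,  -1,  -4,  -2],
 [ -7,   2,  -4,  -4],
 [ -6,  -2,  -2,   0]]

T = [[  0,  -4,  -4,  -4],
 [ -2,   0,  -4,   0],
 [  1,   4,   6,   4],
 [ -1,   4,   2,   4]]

2

First compute BT:
[[  8,  16,  32,  16],
 [  0,   4,   4,   4],
 [ -4,  -4, -12,  -4],
 [  2,  16,  20,  16]]
Now row reduce the product.
R3 ← R3 + (1/2)·R1: [0, 4, 4, 4]
R4 ← R4 − (1/4)·R1: [0, 12, 12, 12]
R3 ← R3 − R2: [0, 0, 0, 0]
R4 ← R4 − (3)·R2: [0, 0, 0, 0]
2 nonzero rows, so rank(BT) = 2.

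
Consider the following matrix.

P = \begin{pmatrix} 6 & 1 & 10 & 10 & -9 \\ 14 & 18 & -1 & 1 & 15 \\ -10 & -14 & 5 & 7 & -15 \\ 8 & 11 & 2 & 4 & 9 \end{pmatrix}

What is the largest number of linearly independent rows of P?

4

Row reduce to echelon form.
R2 ← R2 − (7/3)·R1: [0, 47/3, -73/3, -67/3, 36]
R3 ← R3 + (5/3)·R1: [0, -37/3, 65/3, 71/3, -30]
R4 ← R4 − (4/3)·R1: [0, 29/3, -34/3, -28/3, 21]
R3 ← R3 + (37/47)·R2: [0, 0, 118/47, 286/47, -78/47]
R4 ← R4 − (29/47)·R2: [0, 0, 173/47, 209/47, -57/47]
R4 ← R4 − (173/118)·R3: [0, 0, 0, -264/59, 72/59]
Echelon form has 4 nonzero rows, so rank(P) = 4.
The rank gives the maximum number of linearly independent rows: 4.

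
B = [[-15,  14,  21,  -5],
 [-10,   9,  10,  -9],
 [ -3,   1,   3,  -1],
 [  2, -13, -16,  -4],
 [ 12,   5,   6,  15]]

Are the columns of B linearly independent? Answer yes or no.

Row reduce B to echelon form.
R2 ← R2 − (2/3)·R1: [0, -1/3, -4, -17/3]
R3 ← R3 − (1/5)·R1: [0, -9/5, -6/5, 0]
R4 ← R4 + (2/15)·R1: [0, -167/15, -66/5, -14/3]
R5 ← R5 + (4/5)·R1: [0, 81/5, 114/5, 11]
R3 ← R3 − (27/5)·R2: [0, 0, 102/5, 153/5]
R4 ← R4 − (167/5)·R2: [0, 0, 602/5, 923/5]
R5 ← R5 + (243/5)·R2: [0, 0, -858/5, -1322/5]
R4 ← R4 − (301/51)·R3: [0, 0, 0, 4]
R5 ← R5 + (143/17)·R3: [0, 0, 0, -7]
R5 ← R5 + (7/4)·R4: [0, 0, 0, 0]
4 pivots among 4 columns.
Every column is a pivot column, so the columns are linearly independent.

yes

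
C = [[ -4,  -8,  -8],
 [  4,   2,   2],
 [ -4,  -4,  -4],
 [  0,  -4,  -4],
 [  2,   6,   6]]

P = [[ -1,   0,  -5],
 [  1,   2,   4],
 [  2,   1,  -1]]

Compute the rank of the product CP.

2

First compute CP:
[[-20, -24,  -4],
 [  2,   6, -14],
 [ -8, -12,   8],
 [-12, -12, -12],
 [ 16,  18,   8]]
Now row reduce the product.
R2 ← R2 + (1/10)·R1: [0, 18/5, -72/5]
R3 ← R3 − (2/5)·R1: [0, -12/5, 48/5]
R4 ← R4 − (3/5)·R1: [0, 12/5, -48/5]
R5 ← R5 + (4/5)·R1: [0, -6/5, 24/5]
R3 ← R3 + (2/3)·R2: [0, 0, 0]
R4 ← R4 − (2/3)·R2: [0, 0, 0]
R5 ← R5 + (1/3)·R2: [0, 0, 0]
2 nonzero rows, so rank(CP) = 2.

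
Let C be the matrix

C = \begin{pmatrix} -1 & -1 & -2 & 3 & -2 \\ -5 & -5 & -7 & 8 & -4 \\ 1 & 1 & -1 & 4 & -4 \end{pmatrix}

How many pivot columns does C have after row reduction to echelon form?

Row reduce to echelon form.
R2 ← R2 − (5)·R1: [0, 0, 3, -7, 6]
R3 ← R3 + R1: [0, 0, -3, 7, -6]
R3 ← R3 + R2: [0, 0, 0, 0, 0]
Echelon form has 2 nonzero rows, so rank(C) = 2.
Each nonzero row contributes one pivot column: 2 pivot columns.

2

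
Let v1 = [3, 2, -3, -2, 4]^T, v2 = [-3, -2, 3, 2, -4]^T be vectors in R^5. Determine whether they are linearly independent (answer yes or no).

no

Form the matrix with these vectors as rows and row reduce.
R2 ← R2 + R1: [0, 0, 0, 0, 0]
1 nonzero row, so the 2 vectors span a space of dimension 1.
Since 1 < 2, the vectors are linearly dependent.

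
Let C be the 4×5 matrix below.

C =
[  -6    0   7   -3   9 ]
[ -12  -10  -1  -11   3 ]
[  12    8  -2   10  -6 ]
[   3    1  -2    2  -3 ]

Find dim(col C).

2

Row reduce to echelon form.
R2 ← R2 − (2)·R1: [0, -10, -15, -5, -15]
R3 ← R3 + (2)·R1: [0, 8, 12, 4, 12]
R4 ← R4 + (1/2)·R1: [0, 1, 3/2, 1/2, 3/2]
R3 ← R3 + (4/5)·R2: [0, 0, 0, 0, 0]
R4 ← R4 + (1/10)·R2: [0, 0, 0, 0, 0]
Echelon form has 2 nonzero rows, so rank(C) = 2.
The column space has dimension equal to the rank: 2.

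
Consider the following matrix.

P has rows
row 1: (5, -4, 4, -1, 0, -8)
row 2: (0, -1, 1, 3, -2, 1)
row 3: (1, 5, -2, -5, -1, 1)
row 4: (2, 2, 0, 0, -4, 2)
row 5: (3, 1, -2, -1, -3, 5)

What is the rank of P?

4

Row reduce to echelon form.
R3 ← R3 − (1/5)·R1: [0, 29/5, -14/5, -24/5, -1, 13/5]
R4 ← R4 − (2/5)·R1: [0, 18/5, -8/5, 2/5, -4, 26/5]
R5 ← R5 − (3/5)·R1: [0, 17/5, -22/5, -2/5, -3, 49/5]
R3 ← R3 + (29/5)·R2: [0, 0, 3, 63/5, -63/5, 42/5]
R4 ← R4 + (18/5)·R2: [0, 0, 2, 56/5, -56/5, 44/5]
R5 ← R5 + (17/5)·R2: [0, 0, -1, 49/5, -49/5, 66/5]
R4 ← R4 − (2/3)·R3: [0, 0, 0, 14/5, -14/5, 16/5]
R5 ← R5 + (1/3)·R3: [0, 0, 0, 14, -14, 16]
R5 ← R5 − (5)·R4: [0, 0, 0, 0, 0, 0]
Echelon form has 4 nonzero rows, so rank(P) = 4.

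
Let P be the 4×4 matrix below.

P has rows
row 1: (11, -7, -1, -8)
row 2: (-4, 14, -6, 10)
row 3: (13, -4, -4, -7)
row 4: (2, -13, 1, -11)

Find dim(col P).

3

Row reduce to echelon form.
R2 ← R2 + (4/11)·R1: [0, 126/11, -70/11, 78/11]
R3 ← R3 − (13/11)·R1: [0, 47/11, -31/11, 27/11]
R4 ← R4 − (2/11)·R1: [0, -129/11, 13/11, -105/11]
R3 ← R3 − (47/126)·R2: [0, 0, -4/9, -4/21]
R4 ← R4 + (43/42)·R2: [0, 0, -16/3, -16/7]
R4 ← R4 − (12)·R3: [0, 0, 0, 0]
Echelon form has 3 nonzero rows, so rank(P) = 3.
The column space has dimension equal to the rank: 3.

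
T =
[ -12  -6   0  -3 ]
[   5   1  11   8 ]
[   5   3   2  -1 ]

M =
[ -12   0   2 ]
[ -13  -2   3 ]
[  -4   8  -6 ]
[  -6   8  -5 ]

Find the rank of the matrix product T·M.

First compute TM:
[[240, -12, -27],
 [-165, 150, -93],
 [-101,   2,  12]]
Now row reduce the product.
R2 ← R2 + (11/16)·R1: [0, 567/4, -1785/16]
R3 ← R3 + (101/240)·R1: [0, -61/20, 51/80]
R3 ← R3 + (61/2835)·R2: [0, 0, -238/135]
3 nonzero rows, so rank(TM) = 3.

3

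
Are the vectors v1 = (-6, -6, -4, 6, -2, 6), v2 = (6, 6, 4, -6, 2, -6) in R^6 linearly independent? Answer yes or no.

Form the matrix with these vectors as rows and row reduce.
R2 ← R2 + R1: [0, 0, 0, 0, 0, 0]
1 nonzero row, so the 2 vectors span a space of dimension 1.
Since 1 < 2, the vectors are linearly dependent.

no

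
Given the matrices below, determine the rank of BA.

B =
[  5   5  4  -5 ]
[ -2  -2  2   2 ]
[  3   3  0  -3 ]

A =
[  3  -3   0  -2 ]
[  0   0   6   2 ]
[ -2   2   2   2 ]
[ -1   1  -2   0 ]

First compute BA:
[[ 12, -12,  48,   8],
 [-12,  12, -12,   4],
 [ 12, -12,  24,   0]]
Now row reduce the product.
R2 ← R2 + R1: [0, 0, 36, 12]
R3 ← R3 − R1: [0, 0, -24, -8]
R3 ← R3 + (2/3)·R2: [0, 0, 0, 0]
2 nonzero rows, so rank(BA) = 2.

2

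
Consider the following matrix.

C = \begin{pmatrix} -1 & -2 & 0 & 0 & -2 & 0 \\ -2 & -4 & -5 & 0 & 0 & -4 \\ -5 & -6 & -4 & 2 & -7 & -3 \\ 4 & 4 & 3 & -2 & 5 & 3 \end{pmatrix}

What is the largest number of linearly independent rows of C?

4

Row reduce to echelon form.
R2 ← R2 − (2)·R1: [0, 0, -5, 0, 4, -4]
R3 ← R3 − (5)·R1: [0, 4, -4, 2, 3, -3]
R4 ← R4 + (4)·R1: [0, -4, 3, -2, -3, 3]
Swap R2 ↔ R3
R4 ← R4 + R2: [0, 0, -1, 0, 0, 0]
R4 ← R4 − (1/5)·R3: [0, 0, 0, 0, -4/5, 4/5]
Echelon form has 4 nonzero rows, so rank(C) = 4.
The rank gives the maximum number of linearly independent rows: 4.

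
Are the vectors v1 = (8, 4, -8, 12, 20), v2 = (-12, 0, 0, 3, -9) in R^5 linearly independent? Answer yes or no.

Form the matrix with these vectors as rows and row reduce.
R2 ← R2 + (3/2)·R1: [0, 6, -12, 21, 21]
2 nonzero rows, so the 2 vectors span a space of dimension 2.
Since 2 = 2, the vectors are linearly independent.

yes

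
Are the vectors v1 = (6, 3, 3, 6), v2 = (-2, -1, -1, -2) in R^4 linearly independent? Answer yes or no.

Form the matrix with these vectors as rows and row reduce.
R2 ← R2 + (1/3)·R1: [0, 0, 0, 0]
1 nonzero row, so the 2 vectors span a space of dimension 1.
Since 1 < 2, the vectors are linearly dependent.

no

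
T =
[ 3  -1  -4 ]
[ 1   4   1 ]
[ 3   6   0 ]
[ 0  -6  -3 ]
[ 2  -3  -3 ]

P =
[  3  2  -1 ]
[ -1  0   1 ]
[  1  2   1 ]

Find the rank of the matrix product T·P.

2

First compute TP:
[[  6,  -2,  -8],
 [  0,   4,   4],
 [  3,   6,   3],
 [  3,  -6,  -9],
 [  6,  -2,  -8]]
Now row reduce the product.
R3 ← R3 − (1/2)·R1: [0, 7, 7]
R4 ← R4 − (1/2)·R1: [0, -5, -5]
R5 ← R5 − R1: [0, 0, 0]
R3 ← R3 − (7/4)·R2: [0, 0, 0]
R4 ← R4 + (5/4)·R2: [0, 0, 0]
2 nonzero rows, so rank(TP) = 2.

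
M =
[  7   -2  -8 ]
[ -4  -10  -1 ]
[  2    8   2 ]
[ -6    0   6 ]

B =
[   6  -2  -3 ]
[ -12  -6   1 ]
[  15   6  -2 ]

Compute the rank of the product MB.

2

First compute MB:
[[-54, -50,  -7],
 [ 81,  62,   4],
 [-54, -40,  -2],
 [ 54,  48,   6]]
Now row reduce the product.
R2 ← R2 + (3/2)·R1: [0, -13, -13/2]
R3 ← R3 − R1: [0, 10, 5]
R4 ← R4 + R1: [0, -2, -1]
R3 ← R3 + (10/13)·R2: [0, 0, 0]
R4 ← R4 − (2/13)·R2: [0, 0, 0]
2 nonzero rows, so rank(MB) = 2.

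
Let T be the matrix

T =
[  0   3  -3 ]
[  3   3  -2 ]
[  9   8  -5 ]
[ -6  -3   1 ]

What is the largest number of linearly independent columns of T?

2

Row reduce to echelon form.
Swap R1 ↔ R2
R3 ← R3 − (3)·R1: [0, -1, 1]
R4 ← R4 + (2)·R1: [0, 3, -3]
R3 ← R3 + (1/3)·R2: [0, 0, 0]
R4 ← R4 − R2: [0, 0, 0]
Echelon form has 2 nonzero rows, so rank(T) = 2.
The rank gives the maximum number of linearly independent columns: 2.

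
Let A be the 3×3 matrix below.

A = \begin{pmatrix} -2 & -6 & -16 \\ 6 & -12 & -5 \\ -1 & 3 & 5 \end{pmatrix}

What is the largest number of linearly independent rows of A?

Row reduce to echelon form.
R2 ← R2 + (3)·R1: [0, -30, -53]
R3 ← R3 − (1/2)·R1: [0, 6, 13]
R3 ← R3 + (1/5)·R2: [0, 0, 12/5]
Echelon form has 3 nonzero rows, so rank(A) = 3.
The rank gives the maximum number of linearly independent rows: 3.

3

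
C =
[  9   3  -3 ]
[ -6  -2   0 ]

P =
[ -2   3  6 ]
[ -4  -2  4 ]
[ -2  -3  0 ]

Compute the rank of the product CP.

2

First compute CP:
[[-24,  30,  66],
 [ 20, -14, -44]]
Now row reduce the product.
R2 ← R2 + (5/6)·R1: [0, 11, 11]
2 nonzero rows, so rank(CP) = 2.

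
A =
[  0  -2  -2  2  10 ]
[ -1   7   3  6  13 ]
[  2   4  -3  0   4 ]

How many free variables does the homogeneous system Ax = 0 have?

2

Row reduce to echelon form.
Swap R1 ↔ R2
R3 ← R3 + (2)·R1: [0, 18, 3, 12, 30]
R3 ← R3 + (9)·R2: [0, 0, -15, 30, 120]
3 nonzero rows, so rank(A) = 3.
A has 5 columns; by rank–nullity, nullity = 5 − 3 = 2.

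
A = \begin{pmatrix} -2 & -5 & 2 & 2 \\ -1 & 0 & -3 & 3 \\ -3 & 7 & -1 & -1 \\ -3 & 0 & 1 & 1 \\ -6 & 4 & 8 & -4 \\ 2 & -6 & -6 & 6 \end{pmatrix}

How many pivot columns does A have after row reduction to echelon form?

4

Row reduce to echelon form.
R2 ← R2 − (1/2)·R1: [0, 5/2, -4, 2]
R3 ← R3 − (3/2)·R1: [0, 29/2, -4, -4]
R4 ← R4 − (3/2)·R1: [0, 15/2, -2, -2]
R5 ← R5 − (3)·R1: [0, 19, 2, -10]
R6 ← R6 + R1: [0, -11, -4, 8]
R3 ← R3 − (29/5)·R2: [0, 0, 96/5, -78/5]
R4 ← R4 − (3)·R2: [0, 0, 10, -8]
R5 ← R5 − (38/5)·R2: [0, 0, 162/5, -126/5]
R6 ← R6 + (22/5)·R2: [0, 0, -108/5, 84/5]
R4 ← R4 − (25/48)·R3: [0, 0, 0, 1/8]
R5 ← R5 − (27/16)·R3: [0, 0, 0, 9/8]
R6 ← R6 + (9/8)·R3: [0, 0, 0, -3/4]
R5 ← R5 − (9)·R4: [0, 0, 0, 0]
R6 ← R6 + (6)·R4: [0, 0, 0, 0]
Echelon form has 4 nonzero rows, so rank(A) = 4.
Each nonzero row contributes one pivot column: 4 pivot columns.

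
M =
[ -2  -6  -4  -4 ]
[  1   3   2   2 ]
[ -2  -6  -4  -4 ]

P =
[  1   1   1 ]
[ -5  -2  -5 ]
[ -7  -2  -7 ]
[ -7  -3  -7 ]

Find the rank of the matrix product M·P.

First compute MP:
[[ 84,  30,  84],
 [-42, -15, -42],
 [ 84,  30,  84]]
Now row reduce the product.
R2 ← R2 + (1/2)·R1: [0, 0, 0]
R3 ← R3 − R1: [0, 0, 0]
1 nonzero row, so rank(MP) = 1.

1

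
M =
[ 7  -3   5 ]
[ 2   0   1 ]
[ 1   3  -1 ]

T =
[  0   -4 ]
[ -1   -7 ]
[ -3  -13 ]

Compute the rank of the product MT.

2

First compute MT:
[[-12, -72],
 [ -3, -21],
 [  0, -12]]
Now row reduce the product.
R2 ← R2 − (1/4)·R1: [0, -3]
R3 ← R3 − (4)·R2: [0, 0]
2 nonzero rows, so rank(MT) = 2.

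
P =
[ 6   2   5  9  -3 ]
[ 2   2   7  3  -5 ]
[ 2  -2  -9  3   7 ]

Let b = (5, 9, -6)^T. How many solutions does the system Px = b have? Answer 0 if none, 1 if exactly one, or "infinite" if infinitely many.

0

Row reduce the augmented matrix [P | b].
R2 ← R2 − (1/3)·R1: [0, 4/3, 16/3, 0, -4, 22/3]
R3 ← R3 − (1/3)·R1: [0, -8/3, -32/3, 0, 8, -23/3]
R3 ← R3 + (2)·R2: [0, 0, 0, 0, 0, 7]
The echelon form has 3 nonzero rows; the last pivot sits in the augmented column, so rank(P) = 2 but rank([P|b]) = 3.
Since the ranks differ, the system is inconsistent.
It has no solutions.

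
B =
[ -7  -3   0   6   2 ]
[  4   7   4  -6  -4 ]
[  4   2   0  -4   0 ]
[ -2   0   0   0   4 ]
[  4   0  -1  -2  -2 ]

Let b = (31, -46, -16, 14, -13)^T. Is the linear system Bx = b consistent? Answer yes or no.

yes

Row reduce the augmented matrix [B | b].
R2 ← R2 + (4/7)·R1: [0, 37/7, 4, -18/7, -20/7, -198/7]
R3 ← R3 + (4/7)·R1: [0, 2/7, 0, -4/7, 8/7, 12/7]
R4 ← R4 − (2/7)·R1: [0, 6/7, 0, -12/7, 24/7, 36/7]
R5 ← R5 + (4/7)·R1: [0, -12/7, -1, 10/7, -6/7, 33/7]
R3 ← R3 − (2/37)·R2: [0, 0, -8/37, -16/37, 48/37, 120/37]
R4 ← R4 − (6/37)·R2: [0, 0, -24/37, -48/37, 144/37, 360/37]
R5 ← R5 + (12/37)·R2: [0, 0, 11/37, 22/37, -66/37, -165/37]
R4 ← R4 − (3)·R3: [0, 0, 0, 0, 0, 0]
R5 ← R5 + (11/8)·R3: [0, 0, 0, 0, 0, 0]
The echelon form has 3 nonzero rows, and every pivot lies in the first 5 columns, so rank(B) = rank([B|b]) = 3.
The system is consistent.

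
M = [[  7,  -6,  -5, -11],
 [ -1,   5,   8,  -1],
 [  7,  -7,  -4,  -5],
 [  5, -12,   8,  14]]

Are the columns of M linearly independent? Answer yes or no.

yes

Row reduce M to echelon form.
R2 ← R2 + (1/7)·R1: [0, 29/7, 51/7, -18/7]
R3 ← R3 − R1: [0, -1, 1, 6]
R4 ← R4 − (5/7)·R1: [0, -54/7, 81/7, 153/7]
R3 ← R3 + (7/29)·R2: [0, 0, 80/29, 156/29]
R4 ← R4 + (54/29)·R2: [0, 0, 729/29, 495/29]
R4 ← R4 − (729/80)·R3: [0, 0, 0, -639/20]
4 pivots among 4 columns.
Every column is a pivot column, so the columns are linearly independent.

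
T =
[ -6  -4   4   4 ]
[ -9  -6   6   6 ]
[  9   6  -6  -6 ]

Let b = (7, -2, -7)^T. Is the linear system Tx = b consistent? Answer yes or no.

no

Row reduce the augmented matrix [T | b].
R2 ← R2 − (3/2)·R1: [0, 0, 0, 0, -25/2]
R3 ← R3 + (3/2)·R1: [0, 0, 0, 0, 7/2]
R3 ← R3 + (7/25)·R2: [0, 0, 0, 0, 0]
The echelon form has 2 nonzero rows; the last pivot sits in the augmented column, so rank(T) = 1 but rank([T|b]) = 2.
Since the ranks differ, the system is inconsistent.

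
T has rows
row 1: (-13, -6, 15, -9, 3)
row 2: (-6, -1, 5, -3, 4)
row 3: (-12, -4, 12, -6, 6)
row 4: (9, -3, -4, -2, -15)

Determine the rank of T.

4

Row reduce to echelon form.
R2 ← R2 − (6/13)·R1: [0, 23/13, -25/13, 15/13, 34/13]
R3 ← R3 − (12/13)·R1: [0, 20/13, -24/13, 30/13, 42/13]
R4 ← R4 + (9/13)·R1: [0, -93/13, 83/13, -107/13, -168/13]
R3 ← R3 − (20/23)·R2: [0, 0, -4/23, 30/23, 22/23]
R4 ← R4 + (93/23)·R2: [0, 0, -32/23, -82/23, -54/23]
R4 ← R4 − (8)·R3: [0, 0, 0, -14, -10]
Echelon form has 4 nonzero rows, so rank(T) = 4.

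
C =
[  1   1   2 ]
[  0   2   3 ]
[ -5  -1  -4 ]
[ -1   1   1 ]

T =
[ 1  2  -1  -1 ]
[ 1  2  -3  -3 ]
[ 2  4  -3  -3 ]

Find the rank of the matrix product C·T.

2

First compute CT:
[[  6,  12, -10, -10],
 [  8,  16, -15, -15],
 [-14, -28,  20,  20],
 [  2,   4,  -5,  -5]]
Now row reduce the product.
R2 ← R2 − (4/3)·R1: [0, 0, -5/3, -5/3]
R3 ← R3 + (7/3)·R1: [0, 0, -10/3, -10/3]
R4 ← R4 − (1/3)·R1: [0, 0, -5/3, -5/3]
R3 ← R3 − (2)·R2: [0, 0, 0, 0]
R4 ← R4 − R2: [0, 0, 0, 0]
2 nonzero rows, so rank(CT) = 2.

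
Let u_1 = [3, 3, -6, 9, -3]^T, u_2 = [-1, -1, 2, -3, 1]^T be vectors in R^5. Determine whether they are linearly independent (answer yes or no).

Form the matrix with these vectors as rows and row reduce.
R2 ← R2 + (1/3)·R1: [0, 0, 0, 0, 0]
1 nonzero row, so the 2 vectors span a space of dimension 1.
Since 1 < 2, the vectors are linearly dependent.

no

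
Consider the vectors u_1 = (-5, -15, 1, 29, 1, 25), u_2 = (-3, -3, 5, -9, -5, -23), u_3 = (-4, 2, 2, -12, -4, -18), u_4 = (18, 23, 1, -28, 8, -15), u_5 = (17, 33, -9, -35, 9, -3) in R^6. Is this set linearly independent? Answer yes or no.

no

Form the matrix with these vectors as rows and row reduce.
R2 ← R2 − (3/5)·R1: [0, 6, 22/5, -132/5, -28/5, -38]
R3 ← R3 − (4/5)·R1: [0, 14, 6/5, -176/5, -24/5, -38]
R4 ← R4 + (18/5)·R1: [0, -31, 23/5, 382/5, 58/5, 75]
R5 ← R5 + (17/5)·R1: [0, -18, -28/5, 318/5, 62/5, 82]
R3 ← R3 − (7/3)·R2: [0, 0, -136/15, 132/5, 124/15, 152/3]
R4 ← R4 + (31/6)·R2: [0, 0, 82/3, -60, -52/3, -364/3]
R5 ← R5 + (3)·R2: [0, 0, 38/5, -78/5, -22/5, -32]
R4 ← R4 + (205/68)·R3: [0, 0, 0, 333/17, 129/17, 534/17]
R5 ← R5 + (57/68)·R3: [0, 0, 0, 111/17, 43/17, 178/17]
R5 ← R5 − (1/3)·R4: [0, 0, 0, 0, 0, 0]
4 nonzero rows, so the 5 vectors span a space of dimension 4.
Since 4 < 5, the vectors are linearly dependent.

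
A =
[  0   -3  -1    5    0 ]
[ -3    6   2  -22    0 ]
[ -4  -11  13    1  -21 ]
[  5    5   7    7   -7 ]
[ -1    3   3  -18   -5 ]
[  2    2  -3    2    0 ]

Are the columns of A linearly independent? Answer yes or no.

Row reduce A to echelon form.
Swap R1 ↔ R2
R3 ← R3 − (4/3)·R1: [0, -19, 31/3, 91/3, -21]
R4 ← R4 + (5/3)·R1: [0, 15, 31/3, -89/3, -7]
R5 ← R5 − (1/3)·R1: [0, 1, 7/3, -32/3, -5]
R6 ← R6 + (2/3)·R1: [0, 6, -5/3, -38/3, 0]
R3 ← R3 − (19/3)·R2: [0, 0, 50/3, -4/3, -21]
R4 ← R4 + (5)·R2: [0, 0, 16/3, -14/3, -7]
R5 ← R5 + (1/3)·R2: [0, 0, 2, -9, -5]
R6 ← R6 + (2)·R2: [0, 0, -11/3, -8/3, 0]
R4 ← R4 − (8/25)·R3: [0, 0, 0, -106/25, -7/25]
R5 ← R5 − (3/25)·R3: [0, 0, 0, -221/25, -62/25]
R6 ← R6 + (11/50)·R3: [0, 0, 0, -74/25, -231/50]
R5 ← R5 − (221/106)·R4: [0, 0, 0, 0, -201/106]
R6 ← R6 − (37/53)·R4: [0, 0, 0, 0, -469/106]
R6 ← R6 − (7/3)·R5: [0, 0, 0, 0, 0]
5 pivots among 5 columns.
Every column is a pivot column, so the columns are linearly independent.

yes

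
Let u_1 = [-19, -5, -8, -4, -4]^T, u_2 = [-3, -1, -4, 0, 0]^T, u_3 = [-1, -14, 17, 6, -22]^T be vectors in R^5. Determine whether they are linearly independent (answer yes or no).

yes

Form the matrix with these vectors as rows and row reduce.
R2 ← R2 − (3/19)·R1: [0, -4/19, -52/19, 12/19, 12/19]
R3 ← R3 − (1/19)·R1: [0, -261/19, 331/19, 118/19, -414/19]
R3 ← R3 − (261/4)·R2: [0, 0, 196, -35, -63]
3 nonzero rows, so the 3 vectors span a space of dimension 3.
Since 3 = 3, the vectors are linearly independent.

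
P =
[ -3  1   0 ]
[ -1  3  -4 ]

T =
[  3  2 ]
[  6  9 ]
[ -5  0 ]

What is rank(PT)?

2

First compute PT:
[[ -3,   3],
 [ 35,  25]]
Now row reduce the product.
R2 ← R2 + (35/3)·R1: [0, 60]
2 nonzero rows, so rank(PT) = 2.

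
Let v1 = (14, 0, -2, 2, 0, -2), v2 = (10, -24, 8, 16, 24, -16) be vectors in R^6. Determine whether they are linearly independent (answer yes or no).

yes

Form the matrix with these vectors as rows and row reduce.
R2 ← R2 − (5/7)·R1: [0, -24, 66/7, 102/7, 24, -102/7]
2 nonzero rows, so the 2 vectors span a space of dimension 2.
Since 2 = 2, the vectors are linearly independent.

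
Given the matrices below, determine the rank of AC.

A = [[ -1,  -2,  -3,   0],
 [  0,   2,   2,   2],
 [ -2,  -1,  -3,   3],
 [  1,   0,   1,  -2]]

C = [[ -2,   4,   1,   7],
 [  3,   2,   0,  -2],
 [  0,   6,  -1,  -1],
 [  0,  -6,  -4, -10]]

2

First compute AC:
[[ -4, -26,   2,   0],
 [  6,   4, -10, -26],
 [  1, -46, -11, -39],
 [ -2,  22,   8,  26]]
Now row reduce the product.
R2 ← R2 + (3/2)·R1: [0, -35, -7, -26]
R3 ← R3 + (1/4)·R1: [0, -105/2, -21/2, -39]
R4 ← R4 − (1/2)·R1: [0, 35, 7, 26]
R3 ← R3 − (3/2)·R2: [0, 0, 0, 0]
R4 ← R4 + R2: [0, 0, 0, 0]
2 nonzero rows, so rank(AC) = 2.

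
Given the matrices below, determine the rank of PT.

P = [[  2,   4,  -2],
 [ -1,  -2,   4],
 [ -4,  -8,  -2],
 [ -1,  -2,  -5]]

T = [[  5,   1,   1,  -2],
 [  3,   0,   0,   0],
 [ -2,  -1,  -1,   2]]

First compute PT:
[[ 26,   4,   4,  -8],
 [-19,  -5,  -5,  10],
 [-40,  -2,  -2,   4],
 [ -1,   4,   4,  -8]]
Now row reduce the product.
R2 ← R2 + (19/26)·R1: [0, -27/13, -27/13, 54/13]
R3 ← R3 + (20/13)·R1: [0, 54/13, 54/13, -108/13]
R4 ← R4 + (1/26)·R1: [0, 54/13, 54/13, -108/13]
R3 ← R3 + (2)·R2: [0, 0, 0, 0]
R4 ← R4 + (2)·R2: [0, 0, 0, 0]
2 nonzero rows, so rank(PT) = 2.

2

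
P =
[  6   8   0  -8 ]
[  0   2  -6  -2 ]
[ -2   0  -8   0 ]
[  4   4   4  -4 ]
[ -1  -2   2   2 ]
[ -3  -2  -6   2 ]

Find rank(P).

2

Row reduce to echelon form.
R3 ← R3 + (1/3)·R1: [0, 8/3, -8, -8/3]
R4 ← R4 − (2/3)·R1: [0, -4/3, 4, 4/3]
R5 ← R5 + (1/6)·R1: [0, -2/3, 2, 2/3]
R6 ← R6 + (1/2)·R1: [0, 2, -6, -2]
R3 ← R3 − (4/3)·R2: [0, 0, 0, 0]
R4 ← R4 + (2/3)·R2: [0, 0, 0, 0]
R5 ← R5 + (1/3)·R2: [0, 0, 0, 0]
R6 ← R6 − R2: [0, 0, 0, 0]
Echelon form has 2 nonzero rows, so rank(P) = 2.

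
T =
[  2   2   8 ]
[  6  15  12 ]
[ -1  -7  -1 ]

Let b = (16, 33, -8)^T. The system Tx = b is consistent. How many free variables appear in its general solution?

Row reduce the augmented matrix [T | b].
R2 ← R2 − (3)·R1: [0, 9, -12, -15]
R3 ← R3 + (1/2)·R1: [0, -6, 3, 0]
R3 ← R3 + (2/3)·R2: [0, 0, -5, -10]
The echelon form has 3 nonzero rows, and every pivot lies in the first 3 columns, so rank(T) = rank([T|b]) = 3.
The system is consistent.
Free variables = (unknowns) − (rank) = 3 − 3 = 0.

0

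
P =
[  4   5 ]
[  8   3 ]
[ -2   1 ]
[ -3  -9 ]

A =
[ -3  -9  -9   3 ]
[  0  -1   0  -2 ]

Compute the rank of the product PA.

2

First compute PA:
[[-12, -41, -36,   2],
 [-24, -75, -72,  18],
 [  6,  17,  18,  -8],
 [  9,  36,  27,   9]]
Now row reduce the product.
R2 ← R2 − (2)·R1: [0, 7, 0, 14]
R3 ← R3 + (1/2)·R1: [0, -7/2, 0, -7]
R4 ← R4 + (3/4)·R1: [0, 21/4, 0, 21/2]
R3 ← R3 + (1/2)·R2: [0, 0, 0, 0]
R4 ← R4 − (3/4)·R2: [0, 0, 0, 0]
2 nonzero rows, so rank(PA) = 2.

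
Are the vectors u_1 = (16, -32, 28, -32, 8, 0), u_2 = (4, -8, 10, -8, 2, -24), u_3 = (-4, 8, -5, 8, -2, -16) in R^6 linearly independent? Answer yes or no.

Form the matrix with these vectors as rows and row reduce.
R2 ← R2 − (1/4)·R1: [0, 0, 3, 0, 0, -24]
R3 ← R3 + (1/4)·R1: [0, 0, 2, 0, 0, -16]
R3 ← R3 − (2/3)·R2: [0, 0, 0, 0, 0, 0]
2 nonzero rows, so the 3 vectors span a space of dimension 2.
Since 2 < 3, the vectors are linearly dependent.

no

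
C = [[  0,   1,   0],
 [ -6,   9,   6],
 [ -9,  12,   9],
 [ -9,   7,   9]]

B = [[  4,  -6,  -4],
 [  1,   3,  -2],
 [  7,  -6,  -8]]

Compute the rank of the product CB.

2

First compute CB:
[[  1,   3,  -2],
 [ 27,  27, -42],
 [ 39,  36, -60],
 [ 34,  21, -50]]
Now row reduce the product.
R2 ← R2 − (27)·R1: [0, -54, 12]
R3 ← R3 − (39)·R1: [0, -81, 18]
R4 ← R4 − (34)·R1: [0, -81, 18]
R3 ← R3 − (3/2)·R2: [0, 0, 0]
R4 ← R4 − (3/2)·R2: [0, 0, 0]
2 nonzero rows, so rank(CB) = 2.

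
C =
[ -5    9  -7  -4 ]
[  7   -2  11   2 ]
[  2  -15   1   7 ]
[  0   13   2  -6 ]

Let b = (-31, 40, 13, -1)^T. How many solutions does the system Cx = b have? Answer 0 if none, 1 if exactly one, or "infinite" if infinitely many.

Row reduce the augmented matrix [C | b].
R2 ← R2 + (7/5)·R1: [0, 53/5, 6/5, -18/5, -17/5]
R3 ← R3 + (2/5)·R1: [0, -57/5, -9/5, 27/5, 3/5]
R3 ← R3 + (57/53)·R2: [0, 0, -27/53, 81/53, -162/53]
R4 ← R4 − (65/53)·R2: [0, 0, 28/53, -84/53, 168/53]
R4 ← R4 + (28/27)·R3: [0, 0, 0, 0, 0]
The echelon form has 3 nonzero rows, and every pivot lies in the first 4 columns, so rank(C) = rank([C|b]) = 3.
The system is consistent.
rank = 3 < 4 unknowns, so there are infinitely many solutions.

infinite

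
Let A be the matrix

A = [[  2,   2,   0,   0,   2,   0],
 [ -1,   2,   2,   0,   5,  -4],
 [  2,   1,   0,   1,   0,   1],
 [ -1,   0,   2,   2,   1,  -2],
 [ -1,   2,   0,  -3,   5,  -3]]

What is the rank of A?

Row reduce to echelon form.
R2 ← R2 + (1/2)·R1: [0, 3, 2, 0, 6, -4]
R3 ← R3 − R1: [0, -1, 0, 1, -2, 1]
R4 ← R4 + (1/2)·R1: [0, 1, 2, 2, 2, -2]
R5 ← R5 + (1/2)·R1: [0, 3, 0, -3, 6, -3]
R3 ← R3 + (1/3)·R2: [0, 0, 2/3, 1, 0, -1/3]
R4 ← R4 − (1/3)·R2: [0, 0, 4/3, 2, 0, -2/3]
R5 ← R5 − R2: [0, 0, -2, -3, 0, 1]
R4 ← R4 − (2)·R3: [0, 0, 0, 0, 0, 0]
R5 ← R5 + (3)·R3: [0, 0, 0, 0, 0, 0]
Echelon form has 3 nonzero rows, so rank(A) = 3.

3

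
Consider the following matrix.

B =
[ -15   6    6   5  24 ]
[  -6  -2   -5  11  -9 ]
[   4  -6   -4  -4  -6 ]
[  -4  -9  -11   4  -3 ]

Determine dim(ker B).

1

Row reduce to echelon form.
R2 ← R2 − (2/5)·R1: [0, -22/5, -37/5, 9, -93/5]
R3 ← R3 + (4/15)·R1: [0, -22/5, -12/5, -8/3, 2/5]
R4 ← R4 − (4/15)·R1: [0, -53/5, -63/5, 8/3, -47/5]
R3 ← R3 − R2: [0, 0, 5, -35/3, 19]
R4 ← R4 − (53/22)·R2: [0, 0, 115/22, -1255/66, 779/22]
R4 ← R4 − (23/22)·R3: [0, 0, 0, -75/11, 171/11]
4 nonzero rows, so rank(B) = 4.
B has 5 columns; by rank–nullity, nullity = 5 − 4 = 1.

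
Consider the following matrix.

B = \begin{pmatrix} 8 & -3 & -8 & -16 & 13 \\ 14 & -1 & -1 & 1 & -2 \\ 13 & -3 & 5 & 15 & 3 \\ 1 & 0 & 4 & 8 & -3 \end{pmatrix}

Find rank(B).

4

Row reduce to echelon form.
R2 ← R2 − (7/4)·R1: [0, 17/4, 13, 29, -99/4]
R3 ← R3 − (13/8)·R1: [0, 15/8, 18, 41, -145/8]
R4 ← R4 − (1/8)·R1: [0, 3/8, 5, 10, -37/8]
R3 ← R3 − (15/34)·R2: [0, 0, 417/34, 959/34, -245/34]
R4 ← R4 − (3/34)·R2: [0, 0, 131/34, 253/34, -83/34]
R4 ← R4 − (131/417)·R3: [0, 0, 0, -592/417, -74/417]
Echelon form has 4 nonzero rows, so rank(B) = 4.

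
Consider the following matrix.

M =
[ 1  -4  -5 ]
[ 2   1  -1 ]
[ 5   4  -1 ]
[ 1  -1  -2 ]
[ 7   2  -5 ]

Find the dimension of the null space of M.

Row reduce to echelon form.
R2 ← R2 − (2)·R1: [0, 9, 9]
R3 ← R3 − (5)·R1: [0, 24, 24]
R4 ← R4 − R1: [0, 3, 3]
R5 ← R5 − (7)·R1: [0, 30, 30]
R3 ← R3 − (8/3)·R2: [0, 0, 0]
R4 ← R4 − (1/3)·R2: [0, 0, 0]
R5 ← R5 − (10/3)·R2: [0, 0, 0]
2 nonzero rows, so rank(M) = 2.
M has 3 columns; by rank–nullity, nullity = 3 − 2 = 1.

1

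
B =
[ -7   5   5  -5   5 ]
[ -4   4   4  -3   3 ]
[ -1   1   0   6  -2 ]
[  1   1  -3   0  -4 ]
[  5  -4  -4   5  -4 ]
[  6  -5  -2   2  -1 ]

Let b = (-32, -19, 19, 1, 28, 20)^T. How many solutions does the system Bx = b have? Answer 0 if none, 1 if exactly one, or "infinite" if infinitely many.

Row reduce the augmented matrix [B | b].
R2 ← R2 − (4/7)·R1: [0, 8/7, 8/7, -1/7, 1/7, -5/7]
R3 ← R3 − (1/7)·R1: [0, 2/7, -5/7, 47/7, -19/7, 165/7]
R4 ← R4 + (1/7)·R1: [0, 12/7, -16/7, -5/7, -23/7, -25/7]
R5 ← R5 + (5/7)·R1: [0, -3/7, -3/7, 10/7, -3/7, 36/7]
R6 ← R6 + (6/7)·R1: [0, -5/7, 16/7, -16/7, 23/7, -52/7]
R3 ← R3 − (1/4)·R2: [0, 0, -1, 27/4, -11/4, 95/4]
R4 ← R4 − (3/2)·R2: [0, 0, -4, -1/2, -7/2, -5/2]
R5 ← R5 + (3/8)·R2: [0, 0, 0, 11/8, -3/8, 39/8]
R6 ← R6 + (5/8)·R2: [0, 0, 3, -19/8, 27/8, -63/8]
R4 ← R4 − (4)·R3: [0, 0, 0, -55/2, 15/2, -195/2]
R6 ← R6 + (3)·R3: [0, 0, 0, 143/8, -39/8, 507/8]
R5 ← R5 + (1/20)·R4: [0, 0, 0, 0, 0, 0]
R6 ← R6 + (13/20)·R4: [0, 0, 0, 0, 0, 0]
The echelon form has 4 nonzero rows, and every pivot lies in the first 5 columns, so rank(B) = rank([B|b]) = 4.
The system is consistent.
rank = 4 < 5 unknowns, so there are infinitely many solutions.

infinite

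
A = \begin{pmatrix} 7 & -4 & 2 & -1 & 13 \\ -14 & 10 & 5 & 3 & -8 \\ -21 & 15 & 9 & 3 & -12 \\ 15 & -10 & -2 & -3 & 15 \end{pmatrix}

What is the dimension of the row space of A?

Row reduce to echelon form.
R2 ← R2 + (2)·R1: [0, 2, 9, 1, 18]
R3 ← R3 + (3)·R1: [0, 3, 15, 0, 27]
R4 ← R4 − (15/7)·R1: [0, -10/7, -44/7, -6/7, -90/7]
R3 ← R3 − (3/2)·R2: [0, 0, 3/2, -3/2, 0]
R4 ← R4 + (5/7)·R2: [0, 0, 1/7, -1/7, 0]
R4 ← R4 − (2/21)·R3: [0, 0, 0, 0, 0]
Echelon form has 3 nonzero rows, so rank(A) = 3.
The row space has dimension equal to the rank: 3.

3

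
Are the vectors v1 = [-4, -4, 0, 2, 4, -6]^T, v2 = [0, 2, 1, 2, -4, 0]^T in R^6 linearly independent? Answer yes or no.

Form the matrix with these vectors as rows and row reduce.
2 nonzero rows, so the 2 vectors span a space of dimension 2.
Since 2 = 2, the vectors are linearly independent.

yes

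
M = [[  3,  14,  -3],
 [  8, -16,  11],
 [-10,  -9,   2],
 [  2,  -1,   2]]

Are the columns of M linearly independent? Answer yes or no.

Row reduce M to echelon form.
R2 ← R2 − (8/3)·R1: [0, -160/3, 19]
R3 ← R3 + (10/3)·R1: [0, 113/3, -8]
R4 ← R4 − (2/3)·R1: [0, -31/3, 4]
R3 ← R3 + (113/160)·R2: [0, 0, 867/160]
R4 ← R4 − (31/160)·R2: [0, 0, 51/160]
R4 ← R4 − (1/17)·R3: [0, 0, 0]
3 pivots among 3 columns.
Every column is a pivot column, so the columns are linearly independent.

yes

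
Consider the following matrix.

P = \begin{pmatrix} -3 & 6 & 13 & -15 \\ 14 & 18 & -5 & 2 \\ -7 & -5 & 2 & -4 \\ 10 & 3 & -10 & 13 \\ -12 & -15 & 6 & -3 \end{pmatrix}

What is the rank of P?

3

Row reduce to echelon form.
R2 ← R2 + (14/3)·R1: [0, 46, 167/3, -68]
R3 ← R3 − (7/3)·R1: [0, -19, -85/3, 31]
R4 ← R4 + (10/3)·R1: [0, 23, 100/3, -37]
R5 ← R5 − (4)·R1: [0, -39, -46, 57]
R3 ← R3 + (19/46)·R2: [0, 0, -737/138, 67/23]
R4 ← R4 − (1/2)·R2: [0, 0, 11/2, -3]
R5 ← R5 + (39/46)·R2: [0, 0, 55/46, -15/23]
R4 ← R4 + (69/67)·R3: [0, 0, 0, 0]
R5 ← R5 + (15/67)·R3: [0, 0, 0, 0]
Echelon form has 3 nonzero rows, so rank(P) = 3.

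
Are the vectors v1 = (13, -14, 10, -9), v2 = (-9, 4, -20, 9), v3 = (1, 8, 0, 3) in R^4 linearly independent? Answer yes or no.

yes

Form the matrix with these vectors as rows and row reduce.
R2 ← R2 + (9/13)·R1: [0, -74/13, -170/13, 36/13]
R3 ← R3 − (1/13)·R1: [0, 118/13, -10/13, 48/13]
R3 ← R3 + (59/37)·R2: [0, 0, -800/37, 300/37]
3 nonzero rows, so the 3 vectors span a space of dimension 3.
Since 3 = 3, the vectors are linearly independent.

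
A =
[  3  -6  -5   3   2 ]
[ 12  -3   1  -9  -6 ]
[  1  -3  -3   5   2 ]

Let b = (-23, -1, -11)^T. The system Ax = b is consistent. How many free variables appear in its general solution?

2

Row reduce the augmented matrix [A | b].
R2 ← R2 − (4)·R1: [0, 21, 21, -21, -14, 91]
R3 ← R3 − (1/3)·R1: [0, -1, -4/3, 4, 4/3, -10/3]
R3 ← R3 + (1/21)·R2: [0, 0, -1/3, 3, 2/3, 1]
The echelon form has 3 nonzero rows, and every pivot lies in the first 5 columns, so rank(A) = rank([A|b]) = 3.
The system is consistent.
Free variables = (unknowns) − (rank) = 5 − 3 = 2.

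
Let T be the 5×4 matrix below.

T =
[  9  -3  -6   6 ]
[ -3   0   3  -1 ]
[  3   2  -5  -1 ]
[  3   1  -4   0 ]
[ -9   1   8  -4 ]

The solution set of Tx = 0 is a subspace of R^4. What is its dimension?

2

Row reduce to echelon form.
R2 ← R2 + (1/3)·R1: [0, -1, 1, 1]
R3 ← R3 − (1/3)·R1: [0, 3, -3, -3]
R4 ← R4 − (1/3)·R1: [0, 2, -2, -2]
R5 ← R5 + R1: [0, -2, 2, 2]
R3 ← R3 + (3)·R2: [0, 0, 0, 0]
R4 ← R4 + (2)·R2: [0, 0, 0, 0]
R5 ← R5 − (2)·R2: [0, 0, 0, 0]
2 nonzero rows, so rank(T) = 2.
T has 4 columns; by rank–nullity, nullity = 4 − 2 = 2.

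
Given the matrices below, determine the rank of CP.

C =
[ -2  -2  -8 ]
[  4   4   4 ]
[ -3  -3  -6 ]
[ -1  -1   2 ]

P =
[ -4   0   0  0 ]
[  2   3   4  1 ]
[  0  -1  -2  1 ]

First compute CP:
[[  4,   2,   8, -10],
 [ -8,   8,   8,   8],
 [  6,  -3,   0,  -9],
 [  2,  -5,  -8,   1]]
Now row reduce the product.
R2 ← R2 + (2)·R1: [0, 12, 24, -12]
R3 ← R3 − (3/2)·R1: [0, -6, -12, 6]
R4 ← R4 − (1/2)·R1: [0, -6, -12, 6]
R3 ← R3 + (1/2)·R2: [0, 0, 0, 0]
R4 ← R4 + (1/2)·R2: [0, 0, 0, 0]
2 nonzero rows, so rank(CP) = 2.

2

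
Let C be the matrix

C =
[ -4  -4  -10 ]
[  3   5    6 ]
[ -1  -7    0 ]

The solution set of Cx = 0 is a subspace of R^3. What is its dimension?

0

Row reduce to echelon form.
R2 ← R2 + (3/4)·R1: [0, 2, -3/2]
R3 ← R3 − (1/4)·R1: [0, -6, 5/2]
R3 ← R3 + (3)·R2: [0, 0, -2]
3 nonzero rows, so rank(C) = 3.
C has 3 columns; by rank–nullity, nullity = 3 − 3 = 0.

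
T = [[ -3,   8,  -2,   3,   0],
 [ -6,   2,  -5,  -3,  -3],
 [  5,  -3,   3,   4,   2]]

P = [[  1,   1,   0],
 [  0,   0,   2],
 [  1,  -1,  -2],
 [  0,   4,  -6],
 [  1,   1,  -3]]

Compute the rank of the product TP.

3

First compute TP:
[[ -5,  11,   2],
 [-14, -16,  41],
 [ 10,  20, -42]]
Now row reduce the product.
R2 ← R2 − (14/5)·R1: [0, -234/5, 177/5]
R3 ← R3 + (2)·R1: [0, 42, -38]
R3 ← R3 + (35/39)·R2: [0, 0, -81/13]
3 nonzero rows, so rank(TP) = 3.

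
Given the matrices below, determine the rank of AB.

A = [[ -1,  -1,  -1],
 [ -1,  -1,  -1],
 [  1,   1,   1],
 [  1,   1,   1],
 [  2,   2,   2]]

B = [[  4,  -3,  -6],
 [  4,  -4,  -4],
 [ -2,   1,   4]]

First compute AB:
[[ -6,   6,   6],
 [ -6,   6,   6],
 [  6,  -6,  -6],
 [  6,  -6,  -6],
 [ 12, -12, -12]]
Now row reduce the product.
R2 ← R2 − R1: [0, 0, 0]
R3 ← R3 + R1: [0, 0, 0]
R4 ← R4 + R1: [0, 0, 0]
R5 ← R5 + (2)·R1: [0, 0, 0]
1 nonzero row, so rank(AB) = 1.

1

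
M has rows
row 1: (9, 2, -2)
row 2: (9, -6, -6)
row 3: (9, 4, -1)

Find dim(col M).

2

Row reduce to echelon form.
R2 ← R2 − R1: [0, -8, -4]
R3 ← R3 − R1: [0, 2, 1]
R3 ← R3 + (1/4)·R2: [0, 0, 0]
Echelon form has 2 nonzero rows, so rank(M) = 2.
The column space has dimension equal to the rank: 2.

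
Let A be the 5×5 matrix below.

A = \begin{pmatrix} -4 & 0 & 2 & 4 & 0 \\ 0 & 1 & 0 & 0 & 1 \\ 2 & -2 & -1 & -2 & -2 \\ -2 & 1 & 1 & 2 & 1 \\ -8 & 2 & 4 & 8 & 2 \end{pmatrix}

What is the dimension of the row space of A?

2

Row reduce to echelon form.
R3 ← R3 + (1/2)·R1: [0, -2, 0, 0, -2]
R4 ← R4 − (1/2)·R1: [0, 1, 0, 0, 1]
R5 ← R5 − (2)·R1: [0, 2, 0, 0, 2]
R3 ← R3 + (2)·R2: [0, 0, 0, 0, 0]
R4 ← R4 − R2: [0, 0, 0, 0, 0]
R5 ← R5 − (2)·R2: [0, 0, 0, 0, 0]
Echelon form has 2 nonzero rows, so rank(A) = 2.
The row space has dimension equal to the rank: 2.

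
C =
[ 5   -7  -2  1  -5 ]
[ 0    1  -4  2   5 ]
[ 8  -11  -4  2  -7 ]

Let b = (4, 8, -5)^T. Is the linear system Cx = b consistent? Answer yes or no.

Row reduce the augmented matrix [C | b].
R3 ← R3 − (8/5)·R1: [0, 1/5, -4/5, 2/5, 1, -57/5]
R3 ← R3 − (1/5)·R2: [0, 0, 0, 0, 0, -13]
The echelon form has 3 nonzero rows; the last pivot sits in the augmented column, so rank(C) = 2 but rank([C|b]) = 3.
Since the ranks differ, the system is inconsistent.

no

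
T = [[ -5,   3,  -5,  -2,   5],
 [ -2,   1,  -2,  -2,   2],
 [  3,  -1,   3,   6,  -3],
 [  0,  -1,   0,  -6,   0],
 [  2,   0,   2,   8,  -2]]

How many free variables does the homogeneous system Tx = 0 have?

Row reduce to echelon form.
R2 ← R2 − (2/5)·R1: [0, -1/5, 0, -6/5, 0]
R3 ← R3 + (3/5)·R1: [0, 4/5, 0, 24/5, 0]
R5 ← R5 + (2/5)·R1: [0, 6/5, 0, 36/5, 0]
R3 ← R3 + (4)·R2: [0, 0, 0, 0, 0]
R4 ← R4 − (5)·R2: [0, 0, 0, 0, 0]
R5 ← R5 + (6)·R2: [0, 0, 0, 0, 0]
2 nonzero rows, so rank(T) = 2.
T has 5 columns; by rank–nullity, nullity = 5 − 2 = 3.

3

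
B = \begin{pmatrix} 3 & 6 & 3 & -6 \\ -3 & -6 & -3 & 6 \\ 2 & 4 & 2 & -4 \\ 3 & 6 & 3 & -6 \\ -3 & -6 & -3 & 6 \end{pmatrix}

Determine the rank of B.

Row reduce to echelon form.
R2 ← R2 + R1: [0, 0, 0, 0]
R3 ← R3 − (2/3)·R1: [0, 0, 0, 0]
R4 ← R4 − R1: [0, 0, 0, 0]
R5 ← R5 + R1: [0, 0, 0, 0]
Echelon form has 1 nonzero row, so rank(B) = 1.

1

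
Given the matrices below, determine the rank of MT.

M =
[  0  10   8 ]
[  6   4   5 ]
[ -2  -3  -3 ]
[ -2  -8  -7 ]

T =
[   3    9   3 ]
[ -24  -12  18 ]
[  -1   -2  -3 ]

2

First compute MT:
[[-248, -136, 156],
 [-83,  -4,  75],
 [ 69,  24, -51],
 [193,  92, -129]]
Now row reduce the product.
R2 ← R2 − (83/248)·R1: [0, 1287/31, 1413/62]
R3 ← R3 + (69/248)·R1: [0, -429/31, -471/62]
R4 ← R4 + (193/248)·R1: [0, -429/31, -471/62]
R3 ← R3 + (1/3)·R2: [0, 0, 0]
R4 ← R4 + (1/3)·R2: [0, 0, 0]
2 nonzero rows, so rank(MT) = 2.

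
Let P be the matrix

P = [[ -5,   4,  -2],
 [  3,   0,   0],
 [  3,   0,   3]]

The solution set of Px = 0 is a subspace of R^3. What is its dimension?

Row reduce to echelon form.
R2 ← R2 + (3/5)·R1: [0, 12/5, -6/5]
R3 ← R3 + (3/5)·R1: [0, 12/5, 9/5]
R3 ← R3 − R2: [0, 0, 3]
3 nonzero rows, so rank(P) = 3.
P has 3 columns; by rank–nullity, nullity = 3 − 3 = 0.

0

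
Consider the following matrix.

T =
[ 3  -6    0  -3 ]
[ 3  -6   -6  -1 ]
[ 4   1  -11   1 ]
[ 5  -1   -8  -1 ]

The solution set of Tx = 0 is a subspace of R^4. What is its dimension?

Row reduce to echelon form.
R2 ← R2 − R1: [0, 0, -6, 2]
R3 ← R3 − (4/3)·R1: [0, 9, -11, 5]
R4 ← R4 − (5/3)·R1: [0, 9, -8, 4]
Swap R2 ↔ R3
R4 ← R4 − R2: [0, 0, 3, -1]
R4 ← R4 + (1/2)·R3: [0, 0, 0, 0]
3 nonzero rows, so rank(T) = 3.
T has 4 columns; by rank–nullity, nullity = 4 − 3 = 1.

1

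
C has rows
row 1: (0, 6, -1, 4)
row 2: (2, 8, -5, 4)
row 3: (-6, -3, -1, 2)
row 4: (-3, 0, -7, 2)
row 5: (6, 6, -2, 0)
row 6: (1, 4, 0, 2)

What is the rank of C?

Row reduce to echelon form.
Swap R1 ↔ R2
R3 ← R3 + (3)·R1: [0, 21, -16, 14]
R4 ← R4 + (3/2)·R1: [0, 12, -29/2, 8]
R5 ← R5 − (3)·R1: [0, -18, 13, -12]
R6 ← R6 − (1/2)·R1: [0, 0, 5/2, 0]
R3 ← R3 − (7/2)·R2: [0, 0, -25/2, 0]
R4 ← R4 − (2)·R2: [0, 0, -25/2, 0]
R5 ← R5 + (3)·R2: [0, 0, 10, 0]
R4 ← R4 − R3: [0, 0, 0, 0]
R5 ← R5 + (4/5)·R3: [0, 0, 0, 0]
R6 ← R6 + (1/5)·R3: [0, 0, 0, 0]
Echelon form has 3 nonzero rows, so rank(C) = 3.

3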